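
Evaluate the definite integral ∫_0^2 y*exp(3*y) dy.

Integrate by parts once (u = y, dv = exp(3*y) dy).
An antiderivative is F(y) = (3*y - 1)*exp(3*y)/9.
Then F(2) - F(0) = (5*exp(6)/9) - (-1/9) = 1/9 + 5*exp(6)/9.

1/9 + 5*exp(6)/9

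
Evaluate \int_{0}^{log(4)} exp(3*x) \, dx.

Let u = exp(x), so du = exp(x) dx. When x = 0, u = 1; when x = log(4), u = 4.
The integral becomes ∫ u**2 du from 1 to 4, with antiderivative u**3/3.
Back in x: F(x) = exp(3*x)/3.
Then F(log(4)) - F(0) = (64/3) - (1/3) = 21.

21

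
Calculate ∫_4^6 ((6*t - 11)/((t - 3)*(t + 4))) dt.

Factor the denominator: t**2 + t - 12 = (t + 4)(t - 3).
Partial fractions: (6*t - 11)/((t - 3)*(t + 4)) = 5/(t + 4) + 1/(t - 3).
An antiderivative is F(t) = log(t - 3) + 5*log(t + 4).
Then F(6) - F(4) = (log(3) + 5*log(2) + 5*log(5)) - (15*log(2)) = -10*log(2) + log(3) + 5*log(5).

-10*log(2) + log(3) + 5*log(5)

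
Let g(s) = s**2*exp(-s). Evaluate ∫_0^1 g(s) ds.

Integrate by parts twice (u = s^2, dv = exp(-s) ds).
An antiderivative is F(s) = (-s**2 - 2*s - 2)*exp(-s).
Then F(1) - F(0) = (-5*exp(-1)) - (-2) = 2 - 5*exp(-1).

2 - 5*exp(-1)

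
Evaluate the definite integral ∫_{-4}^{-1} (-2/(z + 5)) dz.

An antiderivative is F(z) = -2*log(z + 5).
Then F(-1) - F(-4) = (-log(16)) - (0) = -log(16).

-log(16)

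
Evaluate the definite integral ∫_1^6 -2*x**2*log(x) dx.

-144*log(3) - 144*log(2) + 430/9

Integrate by parts once (u = ln x, dv = -2*x**2 dx).
An antiderivative is F(x) = -2*x**3*(3*log(x) - 1)/9.
Then F(6) - F(1) = (-144*log(3) - 144*log(2) + 48) - (2/9) = -144*log(3) - 144*log(2) + 430/9.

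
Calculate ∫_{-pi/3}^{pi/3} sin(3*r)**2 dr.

pi/3

Use the identity sin^2(3*r) = (1 - cos(6*r))/2.
An antiderivative is F(r) = r/2 - sin(6*r)/12.
Then F(pi/3) - F(-pi/3) = (pi/6) - (-pi/6) = pi/3.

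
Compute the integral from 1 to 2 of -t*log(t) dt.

Integrate by parts once (u = ln t, dv = -t dt).
An antiderivative is F(t) = -t**2*(2*log(t) - 1)/4.
Then F(2) - F(1) = (1 - log(4)) - (1/4) = 3/4 - log(4).

3/4 - log(4)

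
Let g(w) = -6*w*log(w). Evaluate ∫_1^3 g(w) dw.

12 - 27*log(3)

Integrate by parts once (u = ln w, dv = -6*w dw).
An antiderivative is F(w) = -3*w**2*(2*log(w) - 1)/2.
Then F(3) - F(1) = (27/2 - 27*log(3)) - (3/2) = 12 - 27*log(3).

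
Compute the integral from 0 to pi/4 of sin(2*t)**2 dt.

pi/8

Use the identity sin^2(2*t) = (1 - cos(4*t))/2.
An antiderivative is F(t) = t/2 - sin(4*t)/8.
Then F(pi/4) - F(0) = (pi/8) - (0) = pi/8.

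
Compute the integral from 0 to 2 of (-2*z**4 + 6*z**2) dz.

By the power rule, an antiderivative is F(z) = -2*z**5/5 + 2*z**3.
Then F(2) - F(0) = (16/5) - (0) = 16/5.

16/5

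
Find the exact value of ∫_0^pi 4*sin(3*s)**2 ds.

Use the identity sin^2(3*s) = (1 - cos(6*s))/2.
An antiderivative is F(s) = 2*s - sin(6*s)/3.
Then F(pi) - F(0) = (2*pi) - (0) = 2*pi.

2*pi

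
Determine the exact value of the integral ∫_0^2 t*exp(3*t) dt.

1/9 + 5*exp(6)/9

Integrate by parts once (u = t, dv = exp(3*t) dt).
An antiderivative is F(t) = (3*t - 1)*exp(3*t)/9.
Then F(2) - F(0) = (5*exp(6)/9) - (-1/9) = 1/9 + 5*exp(6)/9.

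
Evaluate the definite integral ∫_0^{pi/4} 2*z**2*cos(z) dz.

Integrate by parts twice (u = z^2, dv = 2*cos(z) dz).
An antiderivative is F(z) = 2*z**2*sin(z) + 4*z*cos(z) - 4*sin(z).
Then F(pi/4) - F(0) = (sqrt(2)*(-32 + pi**2 + 8*pi)/16) - (0) = sqrt(2)*(-32 + pi**2 + 8*pi)/16.

sqrt(2)*(-32 + pi**2 + 8*pi)/16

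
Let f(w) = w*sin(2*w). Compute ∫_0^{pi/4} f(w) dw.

Integrate by parts once (u = w, dv = sin(2*w) dw).
An antiderivative is F(w) = -w*cos(2*w)/2 + sin(2*w)/4.
Then F(pi/4) - F(0) = (1/4) - (0) = 1/4.

1/4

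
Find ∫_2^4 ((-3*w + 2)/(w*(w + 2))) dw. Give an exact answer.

log(32/81)

Factor the denominator: w**2 + 2*w = (w + 2)w.
Partial fractions: (-3*w + 2)/(w*(w + 2)) = -4/(w + 2) + 1/w.
An antiderivative is F(w) = log(w) - 4*log(w + 2).
Then F(4) - F(2) = (-4*log(3) - 2*log(2)) - (-7*log(2)) = log(32/81).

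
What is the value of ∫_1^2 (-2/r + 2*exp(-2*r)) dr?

-2*log(2) - exp(-4) + exp(-2)

An antiderivative is F(r) = -2*log(r) - exp(-2*r).
Then F(2) - F(1) = (-2*log(2) - exp(-4)) - (-exp(-2)) = -2*log(2) - exp(-4) + exp(-2).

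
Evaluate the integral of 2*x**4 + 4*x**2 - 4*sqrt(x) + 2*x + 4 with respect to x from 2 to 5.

-40*sqrt(5)/3 + 16*sqrt(2)/3 + 7131/5

By the power rule, an antiderivative is F(x) = 2*x**5/5 - 8*x**(3/2)/3 + 4*x**3/3 + x**2 + 4*x.
Then F(5) - F(2) = (4385/3 - 40*sqrt(5)/3) - (532/15 - 16*sqrt(2)/3) = -40*sqrt(5)/3 + 16*sqrt(2)/3 + 7131/5.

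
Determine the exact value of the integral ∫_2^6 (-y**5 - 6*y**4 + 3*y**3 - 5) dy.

-241772/15

By the power rule, an antiderivative is F(y) = -y**6/6 - 6*y**5/5 + 3*y**4/4 - 5*y.
Then F(6) - F(2) = (-80826/5) - (-706/15) = -241772/15.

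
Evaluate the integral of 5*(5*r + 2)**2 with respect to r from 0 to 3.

Let u = 5*r + 2, so du = 5 dr. When r = 0, u = 2; when r = 3, u = 17.
The integral becomes ∫ u**2 du from 2 to 17, with antiderivative u**3/3.
Back in r: F(r) = (5*r + 2)**3/3.
Then F(3) - F(0) = (4913/3) - (8/3) = 1635.

1635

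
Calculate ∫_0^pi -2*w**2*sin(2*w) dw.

Integrate by parts twice (u = w^2, dv = -2*sin(2*w) dw).
An antiderivative is F(w) = w**2*cos(2*w) - w*sin(2*w) - cos(2*w)/2.
Then F(pi) - F(0) = (-1/2 + pi**2) - (-1/2) = pi**2.

pi**2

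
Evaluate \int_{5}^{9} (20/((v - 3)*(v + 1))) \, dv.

-5*log(5) + 10*log(3)

Factor the denominator: v**2 - 2*v - 3 = (v + 1)(v - 3).
Partial fractions: 20/((v - 3)*(v + 1)) = -5/(v + 1) + 5/(v - 3).
An antiderivative is F(v) = 5*log(v - 3) - 5*log(v + 1).
Then F(9) - F(5) = (-5*log(5) + 5*log(3)) - (-5*log(3)) = -5*log(5) + 10*log(3).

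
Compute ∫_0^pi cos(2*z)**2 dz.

Use the identity cos^2(2*z) = (1 + cos(4*z))/2.
An antiderivative is F(z) = z/2 + sin(4*z)/8.
Then F(pi) - F(0) = (pi/2) - (0) = pi/2.

pi/2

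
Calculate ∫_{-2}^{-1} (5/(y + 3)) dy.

log(32)

An antiderivative is F(y) = 5*log(y + 3).
Then F(-1) - F(-2) = (log(32)) - (0) = log(32).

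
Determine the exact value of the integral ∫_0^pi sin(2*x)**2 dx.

Use the identity sin^2(2*x) = (1 - cos(4*x))/2.
An antiderivative is F(x) = x/2 - sin(4*x)/8.
Then F(pi) - F(0) = (pi/2) - (0) = pi/2.

pi/2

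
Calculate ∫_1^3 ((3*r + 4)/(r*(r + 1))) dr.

log(81/2)

Factor the denominator: r**2 + r = (r + 1)r.
Partial fractions: (3*r + 4)/(r*(r + 1)) = -1/(r + 1) + 4/r.
An antiderivative is F(r) = 4*log(r) - log(r + 1).
Then F(3) - F(1) = (log(81/4)) - (-log(2)) = log(81/2).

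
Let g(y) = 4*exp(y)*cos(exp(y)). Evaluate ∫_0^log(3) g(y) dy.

-4*sin(1) + 4*sin(3)

Let u = exp(y), so du = exp(y) dy. When y = 0, u = 1; when y = log(3), u = 3.
The integral becomes 4·∫ cos(u) du from 1 to 3, with antiderivative 4*sin(u).
Back in y: F(y) = 4*sin(exp(y)).
Then F(log(3)) - F(0) = (4*sin(3)) - (4*sin(1)) = -4*sin(1) + 4*sin(3).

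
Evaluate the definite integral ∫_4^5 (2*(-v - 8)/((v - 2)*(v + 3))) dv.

Factor the denominator: v**2 + v - 6 = (v + 3)(v - 2).
Partial fractions: 2*(-v - 8)/((v - 2)*(v + 3)) = 2/(v + 3) - 4/(v - 2).
An antiderivative is F(v) = -4*log(v - 2) + 2*log(v + 3).
Then F(5) - F(4) = (log(64/81)) - (log(49/16)) = -4*log(3) - 2*log(7) + 10*log(2).

-4*log(3) - 2*log(7) + 10*log(2)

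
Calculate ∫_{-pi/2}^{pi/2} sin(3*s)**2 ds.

pi/2

Use the identity sin^2(3*s) = (1 - cos(6*s))/2.
An antiderivative is F(s) = s/2 - sin(6*s)/12.
Then F(pi/2) - F(-pi/2) = (pi/4) - (-pi/4) = pi/2.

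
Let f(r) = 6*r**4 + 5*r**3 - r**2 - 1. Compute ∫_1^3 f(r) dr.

By the power rule, an antiderivative is F(r) = 6*r**5/5 + 5*r**4/4 - r**3/3 - r.
Then F(3) - F(1) = (7617/20) - (67/60) = 5696/15.

5696/15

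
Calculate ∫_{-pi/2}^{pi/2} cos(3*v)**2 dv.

Use the identity cos^2(3*v) = (1 + cos(6*v))/2.
An antiderivative is F(v) = v/2 + sin(6*v)/12.
Then F(pi/2) - F(-pi/2) = (pi/4) - (-pi/4) = pi/2.

pi/2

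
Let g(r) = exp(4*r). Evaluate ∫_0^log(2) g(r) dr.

15/4

Let u = exp(r), so du = exp(r) dr. When r = 0, u = 1; when r = log(2), u = 2.
The integral becomes ∫ u**3 du from 1 to 2, with antiderivative u**4/4.
Back in r: F(r) = exp(4*r)/4.
Then F(log(2)) - F(0) = (4) - (1/4) = 15/4.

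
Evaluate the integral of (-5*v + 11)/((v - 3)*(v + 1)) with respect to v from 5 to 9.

-4*log(5) + 3*log(3)

Factor the denominator: v**2 - 2*v - 3 = (v + 1)(v - 3).
Partial fractions: (-5*v + 11)/((v - 3)*(v + 1)) = -4/(v + 1) - 1/(v - 3).
An antiderivative is F(v) = -log(v - 3) - 4*log(v + 1).
Then F(9) - F(5) = (-4*log(5) - 5*log(2) - log(3)) - (-4*log(3) - 5*log(2)) = -4*log(5) + 3*log(3).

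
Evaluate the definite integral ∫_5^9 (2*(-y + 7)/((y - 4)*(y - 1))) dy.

Factor the denominator: y**2 - 5*y + 4 = (y - 1)(y - 4).
Partial fractions: 2*(-y + 7)/((y - 4)*(y - 1)) = -4/(y - 1) + 2/(y - 4).
An antiderivative is F(y) = 2*log(y - 4) - 4*log(y - 1).
Then F(9) - F(5) = (-12*log(2) + 2*log(5)) - (-8*log(2)) = log(25/16).

log(25/16)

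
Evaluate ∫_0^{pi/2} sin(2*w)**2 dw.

Use the identity sin^2(2*w) = (1 - cos(4*w))/2.
An antiderivative is F(w) = w/2 - sin(4*w)/8.
Then F(pi/2) - F(0) = (pi/4) - (0) = pi/4.

pi/4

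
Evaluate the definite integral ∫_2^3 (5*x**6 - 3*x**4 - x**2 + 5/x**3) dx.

By the power rule, an antiderivative is F(x) = 5*x**7/7 - 3*x**5/5 - x**3/3 - 5/(2*x**2).
Then F(3) - F(2) = (886451/630) - (57907/840) = 3372083/2520.

3372083/2520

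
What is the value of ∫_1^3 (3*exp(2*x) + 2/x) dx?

-3*exp(2)/2 + log(9) + 3*exp(6)/2

An antiderivative is F(x) = 3*exp(2*x)/2 + 2*log(x).
Then F(3) - F(1) = (log(9) + 3*exp(6)/2) - (3*exp(2)/2) = -3*exp(2)/2 + log(9) + 3*exp(6)/2.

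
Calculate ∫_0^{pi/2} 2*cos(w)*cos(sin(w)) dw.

2*sin(1)

Let u = sin(w), so du = cos(w) dw. When w = 0, u = 0; when w = pi/2, u = 1.
The integral becomes 2·∫ cos(u) du from 0 to 1, with antiderivative 2*sin(u).
Back in w: F(w) = 2*sin(sin(w)).
Then F(pi/2) - F(0) = (2*sin(1)) - (0) = 2*sin(1).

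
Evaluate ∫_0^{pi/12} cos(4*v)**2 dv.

sqrt(3)/32 + pi/24

Use the identity cos^2(4*v) = (1 + cos(8*v))/2.
An antiderivative is F(v) = v/2 + sin(8*v)/16.
Then F(pi/12) - F(0) = (sqrt(3)/32 + pi/24) - (0) = sqrt(3)/32 + pi/24.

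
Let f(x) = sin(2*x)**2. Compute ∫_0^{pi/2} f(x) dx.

Use the identity sin^2(2*x) = (1 - cos(4*x))/2.
An antiderivative is F(x) = x/2 - sin(4*x)/8.
Then F(pi/2) - F(0) = (pi/4) - (0) = pi/4.

pi/4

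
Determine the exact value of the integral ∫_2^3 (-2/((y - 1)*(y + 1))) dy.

log(2/3)

Factor the denominator: y**2 - 1 = (y + 1)(y - 1).
Partial fractions: -2/((y - 1)*(y + 1)) = 1/(y + 1) - 1/(y - 1).
An antiderivative is F(y) = -log(y - 1) + log(y + 1).
Then F(3) - F(2) = (log(2)) - (log(3)) = log(2/3).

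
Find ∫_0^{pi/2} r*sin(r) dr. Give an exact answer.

1

Integrate by parts once (u = r, dv = sin(r) dr).
An antiderivative is F(r) = -r*cos(r) + sin(r).
Then F(pi/2) - F(0) = (1) - (0) = 1.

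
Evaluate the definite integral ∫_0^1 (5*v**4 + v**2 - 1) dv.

1/3

By the power rule, an antiderivative is F(v) = v**5 + v**3/3 - v.
Then F(1) - F(0) = (1/3) - (0) = 1/3.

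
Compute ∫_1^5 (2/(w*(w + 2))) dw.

Factor the denominator: w**2 + 2*w = (w + 2)w.
Partial fractions: 2/(w*(w + 2)) = -1/(w + 2) + 1/w.
An antiderivative is F(w) = log(w) - log(w + 2).
Then F(5) - F(1) = (log(5/7)) - (-log(3)) = log(15/7).

log(15/7)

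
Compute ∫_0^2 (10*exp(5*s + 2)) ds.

-2*(1 - exp(10))*exp(2)

Let u = 5*s + 2, so du = 5 ds. When s = 0, u = 2; when s = 2, u = 12.
The integral becomes 2·∫ exp(u) du from 2 to 12, with antiderivative 2*exp(u).
Back in s: F(s) = 2*exp(5*s + 2).
Then F(2) - F(0) = (2*exp(12)) - (2*exp(2)) = -2*(1 - exp(10))*exp(2).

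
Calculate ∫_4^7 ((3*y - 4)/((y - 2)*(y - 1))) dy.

log(25/2)

Factor the denominator: y**2 - 3*y + 2 = (y - 1)(y - 2).
Partial fractions: (3*y - 4)/((y - 2)*(y - 1)) = 1/(y - 1) + 2/(y - 2).
An antiderivative is F(y) = 2*log(y - 2) + log(y - 1).
Then F(7) - F(4) = (log(2) + log(3) + 2*log(5)) - (log(12)) = log(25/2).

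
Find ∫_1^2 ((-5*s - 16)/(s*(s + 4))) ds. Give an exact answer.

log(5/96)

Factor the denominator: s**2 + 4*s = (s + 4)s.
Partial fractions: (-5*s - 16)/(s*(s + 4)) = -1/(s + 4) - 4/s.
An antiderivative is F(s) = -4*log(s) - log(s + 4).
Then F(2) - F(1) = (-log(96)) - (-log(5)) = log(5/96).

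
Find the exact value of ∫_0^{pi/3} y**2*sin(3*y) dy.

Integrate by parts twice (u = y^2, dv = sin(3*y) dy).
An antiderivative is F(y) = -y**2*cos(3*y)/3 + 2*y*sin(3*y)/9 + 2*cos(3*y)/27.
Then F(pi/3) - F(0) = (-2/27 + pi**2/27) - (2/27) = -4/27 + pi**2/27.

-4/27 + pi**2/27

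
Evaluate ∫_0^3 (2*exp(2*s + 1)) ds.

-exp(1) + exp(7)

Let u = 2*s + 1, so du = 2 ds. When s = 0, u = 1; when s = 3, u = 7.
The integral becomes ∫ exp(u) du from 1 to 7, with antiderivative exp(u).
Back in s: F(s) = exp(2*s + 1).
Then F(3) - F(0) = (exp(7)) - (exp(1)) = -exp(1) + exp(7).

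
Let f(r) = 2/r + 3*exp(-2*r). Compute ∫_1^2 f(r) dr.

-3*exp(-4)/2 + 3*exp(-2)/2 + 2*log(2)

An antiderivative is F(r) = 2*log(r) - 3*exp(-2*r)/2.
Then F(2) - F(1) = (-3*exp(-4)/2 + 2*log(2)) - (-3*exp(-2)/2) = -3*exp(-4)/2 + 3*exp(-2)/2 + 2*log(2).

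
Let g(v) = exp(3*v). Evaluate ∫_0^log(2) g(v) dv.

Let u = exp(v), so du = exp(v) dv. When v = 0, u = 1; when v = log(2), u = 2.
The integral becomes ∫ u**2 du from 1 to 2, with antiderivative u**3/3.
Back in v: F(v) = exp(3*v)/3.
Then F(log(2)) - F(0) = (8/3) - (1/3) = 7/3.

7/3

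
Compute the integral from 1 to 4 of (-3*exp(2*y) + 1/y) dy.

An antiderivative is F(y) = -3*exp(2*y)/2 + log(y).
Then F(4) - F(1) = (-3*exp(8)/2 + log(4)) - (-3*exp(2)/2) = -3*exp(8)/2 + log(4) + 3*exp(2)/2.

-3*exp(8)/2 + log(4) + 3*exp(2)/2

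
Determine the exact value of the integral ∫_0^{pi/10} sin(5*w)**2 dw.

pi/20

Use the identity sin^2(5*w) = (1 - cos(10*w))/2.
An antiderivative is F(w) = w/2 - sin(10*w)/20.
Then F(pi/10) - F(0) = (pi/20) - (0) = pi/20.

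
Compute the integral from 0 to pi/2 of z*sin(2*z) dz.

Integrate by parts once (u = z, dv = sin(2*z) dz).
An antiderivative is F(z) = -z*cos(2*z)/2 + sin(2*z)/4.
Then F(pi/2) - F(0) = (pi/4) - (0) = pi/4.

pi/4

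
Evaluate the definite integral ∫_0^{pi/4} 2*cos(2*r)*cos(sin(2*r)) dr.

Let u = sin(2*r), so du = 2*cos(2*r) dr. When r = 0, u = 0; when r = pi/4, u = 1.
The integral becomes ∫ cos(u) du from 0 to 1, with antiderivative sin(u).
Back in r: F(r) = sin(sin(2*r)).
Then F(pi/4) - F(0) = (sin(1)) - (0) = sin(1).

sin(1)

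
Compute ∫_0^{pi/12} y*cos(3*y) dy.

Integrate by parts once (u = y, dv = cos(3*y) dy).
An antiderivative is F(y) = y*sin(3*y)/3 + cos(3*y)/9.
Then F(pi/12) - F(0) = (sqrt(2)*(pi + 4)/72) - (1/9) = -1/9 + sqrt(2)*pi/72 + sqrt(2)/18.

-1/9 + sqrt(2)*pi/72 + sqrt(2)/18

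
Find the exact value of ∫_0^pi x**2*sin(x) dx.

Integrate by parts twice (u = x^2, dv = sin(x) dx).
An antiderivative is F(x) = -x**2*cos(x) + 2*x*sin(x) + 2*cos(x).
Then F(pi) - F(0) = (-2 + pi**2) - (2) = -4 + pi**2.

-4 + pi**2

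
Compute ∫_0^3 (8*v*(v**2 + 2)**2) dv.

1764

Let u = v**2 + 2, so du = 2*v dv. When v = 0, u = 2; when v = 3, u = 11.
The integral becomes 4·∫ u**2 du from 2 to 11, with antiderivative 4*u**3/3.
Back in v: F(v) = 4*(v**2 + 2)**3/3.
Then F(3) - F(0) = (5324/3) - (32/3) = 1764.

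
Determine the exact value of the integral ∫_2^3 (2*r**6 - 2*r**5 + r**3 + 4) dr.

By the power rule, an antiderivative is F(r) = 2*r**7/7 - r**6/3 + r**4/4 + 4*r.
Then F(3) - F(2) = (11595/28) - (572/21) = 32497/84.

32497/84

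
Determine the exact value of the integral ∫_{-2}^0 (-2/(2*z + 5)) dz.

-log(5)

An antiderivative is F(z) = -log(2*z + 5).
Then F(0) - F(-2) = (-log(5)) - (0) = -log(5).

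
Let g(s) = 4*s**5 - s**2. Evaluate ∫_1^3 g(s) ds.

By the power rule, an antiderivative is F(s) = 2*s**6/3 - s**3/3.
Then F(3) - F(1) = (477) - (1/3) = 1430/3.

1430/3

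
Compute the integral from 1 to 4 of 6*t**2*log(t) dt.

-42 + 256*log(2)

Integrate by parts once (u = ln t, dv = 6*t**2 dt).
An antiderivative is F(t) = 2*t**3*(3*log(t) - 1)/3.
Then F(4) - F(1) = (-128/3 + 256*log(2)) - (-2/3) = -42 + 256*log(2).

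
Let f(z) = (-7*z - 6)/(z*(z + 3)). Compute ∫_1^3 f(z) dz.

-7*log(3) + 5*log(2)

Factor the denominator: z**2 + 3*z = (z + 3)z.
Partial fractions: (-7*z - 6)/(z*(z + 3)) = -5/(z + 3) - 2/z.
An antiderivative is F(z) = -2*log(z) - 5*log(z + 3).
Then F(3) - F(1) = (-7*log(3) - 5*log(2)) - (-10*log(2)) = -7*log(3) + 5*log(2).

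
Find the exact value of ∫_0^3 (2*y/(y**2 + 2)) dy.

Let u = y**2 + 2, so du = 2*y dy. When y = 0, u = 2; when y = 3, u = 11.
The integral becomes ∫ 1/u du from 2 to 11, with antiderivative log(u).
Back in y: F(y) = log(y**2 + 2).
Then F(3) - F(0) = (log(11)) - (log(2)) = log(11/2).

log(11/2)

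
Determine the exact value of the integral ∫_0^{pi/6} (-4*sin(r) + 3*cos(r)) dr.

-5/2 + 2*sqrt(3)

An antiderivative is F(r) = 3*sin(r) + 4*cos(r).
Then F(pi/6) - F(0) = (3/2 + 2*sqrt(3)) - (4) = -5/2 + 2*sqrt(3).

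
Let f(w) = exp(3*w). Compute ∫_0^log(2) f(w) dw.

Let u = exp(w), so du = exp(w) dw. When w = 0, u = 1; when w = log(2), u = 2.
The integral becomes ∫ u**2 du from 1 to 2, with antiderivative u**3/3.
Back in w: F(w) = exp(3*w)/3.
Then F(log(2)) - F(0) = (8/3) - (1/3) = 7/3.

7/3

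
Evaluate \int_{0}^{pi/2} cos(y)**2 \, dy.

pi/4

Use the identity cos^2(y) = (1 + cos(2*y))/2.
An antiderivative is F(y) = y/2 + sin(2*y)/4.
Then F(pi/2) - F(0) = (pi/4) - (0) = pi/4.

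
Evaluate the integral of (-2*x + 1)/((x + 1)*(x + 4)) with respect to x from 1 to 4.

Factor the denominator: x**2 + 5*x + 4 = (x + 4)(x + 1).
Partial fractions: (-2*x + 1)/((x + 1)*(x + 4)) = -3/(x + 4) + 1/(x + 1).
An antiderivative is F(x) = log(x + 1) - 3*log(x + 4).
Then F(4) - F(1) = (-9*log(2) + log(5)) - (-3*log(5) + log(2)) = -10*log(2) + 4*log(5).

-10*log(2) + 4*log(5)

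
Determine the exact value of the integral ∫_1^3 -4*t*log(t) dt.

Integrate by parts once (u = ln t, dv = -4*t dt).
An antiderivative is F(t) = -t**2*(2*log(t) - 1).
Then F(3) - F(1) = (9 - 18*log(3)) - (1) = 8 - 18*log(3).

8 - 18*log(3)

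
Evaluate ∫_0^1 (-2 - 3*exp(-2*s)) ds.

-7/2 + 3*exp(-2)/2

An antiderivative is F(s) = -2*s + 3*exp(-2*s)/2.
Then F(1) - F(0) = (-2 + 3*exp(-2)/2) - (3/2) = -7/2 + 3*exp(-2)/2.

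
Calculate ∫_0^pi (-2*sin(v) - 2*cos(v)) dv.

An antiderivative is F(v) = -2*sin(v) + 2*cos(v).
Then F(pi) - F(0) = (-2) - (2) = -4.

-4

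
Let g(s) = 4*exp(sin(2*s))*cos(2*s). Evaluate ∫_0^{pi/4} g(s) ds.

Let u = sin(2*s), so du = 2*cos(2*s) ds. When s = 0, u = 0; when s = pi/4, u = 1.
The integral becomes 2·∫ exp(u) du from 0 to 1, with antiderivative 2*exp(u).
Back in s: F(s) = 2*exp(sin(2*s)).
Then F(pi/4) - F(0) = (2*E) - (2) = -2 + 2*E.

-2 + 2*E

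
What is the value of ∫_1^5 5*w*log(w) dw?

Integrate by parts once (u = ln w, dv = 5*w dw).
An antiderivative is F(w) = 5*w**2*(2*log(w) - 1)/4.
Then F(5) - F(1) = (-125/4 + 125*log(5)/2) - (-5/4) = -30 + 125*log(5)/2.

-30 + 125*log(5)/2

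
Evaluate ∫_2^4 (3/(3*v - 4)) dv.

log(4)

An antiderivative is F(v) = log(3*v - 4).
Then F(4) - F(2) = (log(8)) - (log(2)) = log(4).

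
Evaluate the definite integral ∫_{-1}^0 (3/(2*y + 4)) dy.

An antiderivative is F(y) = 3*log(2*y + 4)/2.
Then F(0) - F(-1) = (log(8)) - (3*log(2)/2) = 3*log(2)/2.

3*log(2)/2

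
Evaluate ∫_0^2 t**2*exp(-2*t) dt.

Integrate by parts twice (u = t^2, dv = exp(-2*t) dt).
An antiderivative is F(t) = (-2*t**2 - 2*t - 1)*exp(-2*t)/4.
Then F(2) - F(0) = (-13*exp(-4)/4) - (-1/4) = (-13 + exp(4))*exp(-4)/4.

(-13 + exp(4))*exp(-4)/4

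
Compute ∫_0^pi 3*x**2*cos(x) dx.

Integrate by parts twice (u = x^2, dv = 3*cos(x) dx).
An antiderivative is F(x) = 3*x**2*sin(x) + 6*x*cos(x) - 6*sin(x).
Then F(pi) - F(0) = (-6*pi) - (0) = -6*pi.

-6*pi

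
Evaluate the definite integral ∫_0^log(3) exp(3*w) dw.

Let u = exp(w), so du = exp(w) dw. When w = 0, u = 1; when w = log(3), u = 3.
The integral becomes ∫ u**2 du from 1 to 3, with antiderivative u**3/3.
Back in w: F(w) = exp(3*w)/3.
Then F(log(3)) - F(0) = (9) - (1/3) = 26/3.

26/3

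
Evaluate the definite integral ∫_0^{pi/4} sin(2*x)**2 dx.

Use the identity sin^2(2*x) = (1 - cos(4*x))/2.
An antiderivative is F(x) = x/2 - sin(4*x)/8.
Then F(pi/4) - F(0) = (pi/8) - (0) = pi/8.

pi/8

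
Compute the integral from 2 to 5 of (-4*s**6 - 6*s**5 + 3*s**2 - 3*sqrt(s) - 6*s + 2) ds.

-420495/7 - 10*sqrt(5) + 4*sqrt(2)

By the power rule, an antiderivative is F(s) = -4*s**7/7 - s**6 - 2*s**(3/2) + s**3 - 3*s**2 + 2*s.
Then F(5) - F(2) = (-421455/7 - 10*sqrt(5)) - (-960/7 - 4*sqrt(2)) = -420495/7 - 10*sqrt(5) + 4*sqrt(2).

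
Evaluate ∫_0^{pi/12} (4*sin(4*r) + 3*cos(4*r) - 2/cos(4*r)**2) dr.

An antiderivative is F(r) = 3*sin(4*r)/4 - cos(4*r) - tan(4*r)/2.
Then F(pi/12) - F(0) = (-1/2 - sqrt(3)/8) - (-1) = 1/2 - sqrt(3)/8.

1/2 - sqrt(3)/8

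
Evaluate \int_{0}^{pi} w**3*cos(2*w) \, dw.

3*pi**2/4

Integrate by parts 3 times (u = w^3, dv = cos(2*w) dw).
An antiderivative is F(w) = w**3*sin(2*w)/2 + 3*w**2*cos(2*w)/4 - 3*w*sin(2*w)/4 - 3*cos(2*w)/8.
Then F(pi) - F(0) = (-3/8 + 3*pi**2/4) - (-3/8) = 3*pi**2/4.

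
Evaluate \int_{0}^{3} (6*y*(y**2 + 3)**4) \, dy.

745767/5

Let u = y**2 + 3, so du = 2*y dy. When y = 0, u = 3; when y = 3, u = 12.
The integral becomes 3·∫ u**4 du from 3 to 12, with antiderivative 3*u**5/5.
Back in y: F(y) = 3*(y**2 + 3)**5/5.
Then F(3) - F(0) = (746496/5) - (729/5) = 745767/5.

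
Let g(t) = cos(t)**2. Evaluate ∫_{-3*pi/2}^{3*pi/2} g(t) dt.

Use the identity cos^2(t) = (1 + cos(2*t))/2.
An antiderivative is F(t) = t/2 + sin(2*t)/4.
Then F(3*pi/2) - F(-3*pi/2) = (3*pi/4) - (-3*pi/4) = 3*pi/2.

3*pi/2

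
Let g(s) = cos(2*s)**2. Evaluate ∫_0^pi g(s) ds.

Use the identity cos^2(2*s) = (1 + cos(4*s))/2.
An antiderivative is F(s) = s/2 + sin(4*s)/8.
Then F(pi) - F(0) = (pi/2) - (0) = pi/2.

pi/2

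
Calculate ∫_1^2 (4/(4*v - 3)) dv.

log(5)

An antiderivative is F(v) = log(4*v - 3).
Then F(2) - F(1) = (log(5)) - (0) = log(5).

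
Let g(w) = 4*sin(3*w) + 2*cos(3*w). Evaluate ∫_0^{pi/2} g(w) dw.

2/3

An antiderivative is F(w) = 2*sin(3*w)/3 - 4*cos(3*w)/3.
Then F(pi/2) - F(0) = (-2/3) - (-4/3) = 2/3.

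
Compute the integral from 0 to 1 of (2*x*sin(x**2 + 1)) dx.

Let u = x**2 + 1, so du = 2*x dx. When x = 0, u = 1; when x = 1, u = 2.
The integral becomes ∫ sin(u) du from 1 to 2, with antiderivative -cos(u).
Back in x: F(x) = -cos(x**2 + 1).
Then F(1) - F(0) = (-cos(2)) - (-cos(1)) = -cos(2) + cos(1).

-cos(2) + cos(1)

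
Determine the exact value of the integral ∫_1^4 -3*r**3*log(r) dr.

Integrate by parts once (u = ln r, dv = -3*r**3 dr).
An antiderivative is F(r) = -3*r**4*(4*log(r) - 1)/16.
Then F(4) - F(1) = (48 - 384*log(2)) - (3/16) = 765/16 - 384*log(2).

765/16 - 384*log(2)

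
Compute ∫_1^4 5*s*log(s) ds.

Integrate by parts once (u = ln s, dv = 5*s ds).
An antiderivative is F(s) = 5*s**2*(2*log(s) - 1)/4.
Then F(4) - F(1) = (-20 + 80*log(2)) - (-5/4) = -75/4 + 80*log(2).

-75/4 + 80*log(2)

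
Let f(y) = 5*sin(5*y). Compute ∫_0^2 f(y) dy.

Let u = 5*y, so du = 5 dy. When y = 0, u = 0; when y = 2, u = 10.
The integral becomes ∫ sin(u) du from 0 to 10, with antiderivative -cos(u).
Back in y: F(y) = -cos(5*y).
Then F(2) - F(0) = (-cos(10)) - (-1) = 1 - cos(10).

1 - cos(10)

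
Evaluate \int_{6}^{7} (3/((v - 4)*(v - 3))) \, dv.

Factor the denominator: v**2 - 7*v + 12 = (v - 3)(v - 4).
Partial fractions: 3/((v - 4)*(v - 3)) = -3/(v - 3) + 3/(v - 4).
An antiderivative is F(v) = 3*log(v - 4) - 3*log(v - 3).
Then F(7) - F(6) = (log(27/64)) - (log(8/27)) = -9*log(2) + 6*log(3).

-9*log(2) + 6*log(3)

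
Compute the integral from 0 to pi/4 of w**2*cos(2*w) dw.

-1/4 + pi**2/32

Integrate by parts twice (u = w^2, dv = cos(2*w) dw).
An antiderivative is F(w) = w**2*sin(2*w)/2 + w*cos(2*w)/2 - sin(2*w)/4.
Then F(pi/4) - F(0) = (-1/4 + pi**2/32) - (0) = -1/4 + pi**2/32.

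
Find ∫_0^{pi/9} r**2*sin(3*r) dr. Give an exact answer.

Integrate by parts twice (u = r^2, dv = sin(3*r) dr).
An antiderivative is F(r) = -r**2*cos(3*r)/3 + 2*r*sin(3*r)/9 + 2*cos(3*r)/27.
Then F(pi/9) - F(0) = (-pi**2/486 + 1/27 + sqrt(3)*pi/81) - (2/27) = -1/27 - pi**2/486 + sqrt(3)*pi/81.

-1/27 - pi**2/486 + sqrt(3)*pi/81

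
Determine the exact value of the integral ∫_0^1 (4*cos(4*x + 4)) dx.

-sin(4) + sin(8)

Let u = 4*x + 4, so du = 4 dx. When x = 0, u = 4; when x = 1, u = 8.
The integral becomes ∫ cos(u) du from 4 to 8, with antiderivative sin(u).
Back in x: F(x) = sin(4*x + 4).
Then F(1) - F(0) = (sin(8)) - (sin(4)) = -sin(4) + sin(8).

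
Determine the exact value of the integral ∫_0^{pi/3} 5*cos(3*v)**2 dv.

Use the identity cos^2(3*v) = (1 + cos(6*v))/2.
An antiderivative is F(v) = 5*v/2 + 5*sin(6*v)/12.
Then F(pi/3) - F(0) = (5*pi/6) - (0) = 5*pi/6.

5*pi/6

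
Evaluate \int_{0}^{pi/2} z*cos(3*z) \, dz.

-pi/6 - 1/9

Integrate by parts once (u = z, dv = cos(3*z) dz).
An antiderivative is F(z) = z*sin(3*z)/3 + cos(3*z)/9.
Then F(pi/2) - F(0) = (-pi/6) - (1/9) = -pi/6 - 1/9.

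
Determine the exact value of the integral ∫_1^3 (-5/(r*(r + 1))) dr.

Factor the denominator: r**2 + r = (r + 1)r.
Partial fractions: -5/(r*(r + 1)) = 5/(r + 1) - 5/r.
An antiderivative is F(r) = -5*log(r) + 5*log(r + 1).
Then F(3) - F(1) = (-5*log(3) + 10*log(2)) - (log(32)) = -5*log(3) + 5*log(2).

-5*log(3) + 5*log(2)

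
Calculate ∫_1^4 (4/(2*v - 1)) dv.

log(49)

An antiderivative is F(v) = 2*log(2*v - 1).
Then F(4) - F(1) = (log(49)) - (0) = log(49).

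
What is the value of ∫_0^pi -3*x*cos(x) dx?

6

Integrate by parts once (u = x, dv = -3*cos(x) dx).
An antiderivative is F(x) = -3*x*sin(x) - 3*cos(x).
Then F(pi) - F(0) = (3) - (-3) = 6.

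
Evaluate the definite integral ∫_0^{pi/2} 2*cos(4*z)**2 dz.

Use the identity cos^2(4*z) = (1 + cos(8*z))/2.
An antiderivative is F(z) = z + sin(8*z)/8.
Then F(pi/2) - F(0) = (pi/2) - (0) = pi/2.

pi/2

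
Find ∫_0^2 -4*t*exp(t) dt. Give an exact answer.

Integrate by parts once (u = t, dv = -4*exp(t) dt).
An antiderivative is F(t) = (-4*t + 4)*exp(t).
Then F(2) - F(0) = (-4*exp(2)) - (4) = -4*exp(2) - 4.

-4*exp(2) - 4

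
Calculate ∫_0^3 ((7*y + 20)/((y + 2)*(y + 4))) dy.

-11*log(2) + 3*log(5) + 4*log(7)

Factor the denominator: y**2 + 6*y + 8 = (y + 4)(y + 2).
Partial fractions: (7*y + 20)/((y + 2)*(y + 4)) = 4/(y + 4) + 3/(y + 2).
An antiderivative is F(y) = 3*log(y + 2) + 4*log(y + 4).
Then F(3) - F(0) = (3*log(5) + 4*log(7)) - (11*log(2)) = -11*log(2) + 3*log(5) + 4*log(7).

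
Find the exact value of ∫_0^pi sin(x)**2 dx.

Use the identity sin^2(x) = (1 - cos(2*x))/2.
An antiderivative is F(x) = x/2 - sin(2*x)/4.
Then F(pi) - F(0) = (pi/2) - (0) = pi/2.

pi/2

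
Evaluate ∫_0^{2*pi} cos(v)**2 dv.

Use the identity cos^2(v) = (1 + cos(2*v))/2.
An antiderivative is F(v) = v/2 + sin(2*v)/4.
Then F(2*pi) - F(0) = (pi) - (0) = pi.

pi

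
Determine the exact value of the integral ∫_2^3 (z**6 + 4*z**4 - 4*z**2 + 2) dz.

46159/105

By the power rule, an antiderivative is F(z) = z**7/7 + 4*z**5/5 - 4*z**3/3 + 2*z.
Then F(3) - F(2) = (16689/35) - (3908/105) = 46159/105.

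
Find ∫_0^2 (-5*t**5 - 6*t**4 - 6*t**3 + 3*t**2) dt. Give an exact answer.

By the power rule, an antiderivative is F(t) = -5*t**6/6 - 6*t**5/5 - 3*t**4/2 + t**3.
Then F(2) - F(0) = (-1616/15) - (0) = -1616/15.

-1616/15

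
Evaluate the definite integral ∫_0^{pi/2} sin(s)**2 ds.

Use the identity sin^2(s) = (1 - cos(2*s))/2.
An antiderivative is F(s) = s/2 - sin(2*s)/4.
Then F(pi/2) - F(0) = (pi/4) - (0) = pi/4.

pi/4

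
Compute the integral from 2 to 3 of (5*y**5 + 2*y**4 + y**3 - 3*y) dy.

By the power rule, an antiderivative is F(y) = 5*y**6/6 + 2*y**5/5 + y**4/4 - 3*y**2/2.
Then F(3) - F(2) = (14229/20) - (962/15) = 38839/60.

38839/60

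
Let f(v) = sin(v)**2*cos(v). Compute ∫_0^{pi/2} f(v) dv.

1/3

Let u = sin(v), so du = cos(v) dv. When v = 0, u = 0; when v = pi/2, u = 1.
The integral becomes ∫ u**2 du from 0 to 1, with antiderivative u**3/3.
Back in v: F(v) = sin(v)**3/3.
Then F(pi/2) - F(0) = (1/3) - (0) = 1/3.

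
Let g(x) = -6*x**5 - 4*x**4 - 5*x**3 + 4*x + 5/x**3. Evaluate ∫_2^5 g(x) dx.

-150033/8

By the power rule, an antiderivative is F(x) = -x**6 - 4*x**5/5 - 5*x**4/4 + 2*x**2 - 5/(2*x**2).
Then F(5) - F(2) = (-377127/20) - (-4089/40) = -150033/8.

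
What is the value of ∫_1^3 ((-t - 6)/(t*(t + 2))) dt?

-5*log(3) + 2*log(5)

Factor the denominator: t**2 + 2*t = (t + 2)t.
Partial fractions: (-t - 6)/(t*(t + 2)) = 2/(t + 2) - 3/t.
An antiderivative is F(t) = -3*log(t) + 2*log(t + 2).
Then F(3) - F(1) = (log(25/27)) - (log(9)) = -5*log(3) + 2*log(5).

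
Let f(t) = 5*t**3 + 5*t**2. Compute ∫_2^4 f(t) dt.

By the power rule, an antiderivative is F(t) = 5*t**4/4 + 5*t**3/3.
Then F(4) - F(2) = (1280/3) - (100/3) = 1180/3.

1180/3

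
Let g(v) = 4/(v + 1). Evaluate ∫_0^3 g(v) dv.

An antiderivative is F(v) = 4*log(v + 1).
Then F(3) - F(0) = (8*log(2)) - (0) = 8*log(2).

8*log(2)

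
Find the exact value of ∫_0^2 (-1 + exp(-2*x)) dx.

-3/2 - exp(-4)/2

An antiderivative is F(x) = -x - exp(-2*x)/2.
Then F(2) - F(0) = (-2 - exp(-4)/2) - (-1/2) = -3/2 - exp(-4)/2.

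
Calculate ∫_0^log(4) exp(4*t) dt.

255/4

Let u = exp(t), so du = exp(t) dt. When t = 0, u = 1; when t = log(4), u = 4.
The integral becomes ∫ u**3 du from 1 to 4, with antiderivative u**4/4.
Back in t: F(t) = exp(4*t)/4.
Then F(log(4)) - F(0) = (64) - (1/4) = 255/4.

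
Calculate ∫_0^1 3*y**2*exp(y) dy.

-6 + 3*E

Integrate by parts twice (u = y^2, dv = 3*exp(y) dy).
An antiderivative is F(y) = (3*y**2 - 6*y + 6)*exp(y).
Then F(1) - F(0) = (3*E) - (6) = -6 + 3*E.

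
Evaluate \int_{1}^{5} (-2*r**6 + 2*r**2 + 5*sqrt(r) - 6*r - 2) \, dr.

By the power rule, an antiderivative is F(r) = -2*r**7/7 + 10*r**(3/2)/3 + 2*r**3/3 - 3*r**2 - 2*r.
Then F(5) - F(1) = (-468785/21 + 50*sqrt(5)/3) - (-9/7) = -468758/21 + 50*sqrt(5)/3.

-468758/21 + 50*sqrt(5)/3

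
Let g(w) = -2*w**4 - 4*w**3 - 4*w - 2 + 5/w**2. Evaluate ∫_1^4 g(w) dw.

-13929/20

By the power rule, an antiderivative is F(w) = -2*w**5/5 - w**4 - 2*w**2 - 2*w - 5/w.
Then F(4) - F(1) = (-14137/20) - (-52/5) = -13929/20.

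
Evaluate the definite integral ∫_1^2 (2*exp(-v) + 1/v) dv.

-2*exp(-2) + log(2) + 2*exp(-1)

An antiderivative is F(v) = log(v) - 2*exp(-v).
Then F(2) - F(1) = (-2*exp(-2) + log(2)) - (-2*exp(-1)) = -2*exp(-2) + log(2) + 2*exp(-1).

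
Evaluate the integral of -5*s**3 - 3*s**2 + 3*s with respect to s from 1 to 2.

By the power rule, an antiderivative is F(s) = -5*s**4/4 - s**3 + 3*s**2/2.
Then F(2) - F(1) = (-22) - (-3/4) = -85/4.

-85/4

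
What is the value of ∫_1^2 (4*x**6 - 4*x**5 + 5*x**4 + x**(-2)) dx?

869/14

By the power rule, an antiderivative is F(x) = 4*x**7/7 - 2*x**6/3 + x**5 - 1/x.
Then F(2) - F(1) = (2603/42) - (-2/21) = 869/14.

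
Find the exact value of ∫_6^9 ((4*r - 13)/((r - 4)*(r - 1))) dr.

-2*log(5) + 8*log(2)

Factor the denominator: r**2 - 5*r + 4 = (r - 1)(r - 4).
Partial fractions: (4*r - 13)/((r - 4)*(r - 1)) = 3/(r - 1) + 1/(r - 4).
An antiderivative is F(r) = log(r - 4) + 3*log(r - 1).
Then F(9) - F(6) = (log(5) + 9*log(2)) - (log(2) + 3*log(5)) = -2*log(5) + 8*log(2).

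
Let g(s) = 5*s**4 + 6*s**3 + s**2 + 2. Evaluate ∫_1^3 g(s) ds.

By the power rule, an antiderivative is F(s) = s**5 + 3*s**4/2 + s**3/3 + 2*s.
Then F(3) - F(1) = (759/2) - (29/6) = 1124/3.

1124/3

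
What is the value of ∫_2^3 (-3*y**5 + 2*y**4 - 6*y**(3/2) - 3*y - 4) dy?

-1298/5 - 108*sqrt(3)/5 + 48*sqrt(2)/5

By the power rule, an antiderivative is F(y) = -y**6/2 - 12*y**(5/2)/5 + 2*y**5/5 - 3*y**2/2 - 4*y.
Then F(3) - F(2) = (-1464/5 - 108*sqrt(3)/5) - (-166/5 - 48*sqrt(2)/5) = -1298/5 - 108*sqrt(3)/5 + 48*sqrt(2)/5.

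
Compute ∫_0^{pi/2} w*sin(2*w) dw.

Integrate by parts once (u = w, dv = sin(2*w) dw).
An antiderivative is F(w) = -w*cos(2*w)/2 + sin(2*w)/4.
Then F(pi/2) - F(0) = (pi/4) - (0) = pi/4.

pi/4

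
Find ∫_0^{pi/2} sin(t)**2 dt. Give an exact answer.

pi/4

Use the identity sin^2(t) = (1 - cos(2*t))/2.
An antiderivative is F(t) = t/2 - sin(2*t)/4.
Then F(pi/2) - F(0) = (pi/4) - (0) = pi/4.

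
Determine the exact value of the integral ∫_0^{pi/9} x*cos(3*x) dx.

-1/18 + sqrt(3)*pi/54

Integrate by parts once (u = x, dv = cos(3*x) dx).
An antiderivative is F(x) = x*sin(3*x)/3 + cos(3*x)/9.
Then F(pi/9) - F(0) = (1/18 + sqrt(3)*pi/54) - (1/9) = -1/18 + sqrt(3)*pi/54.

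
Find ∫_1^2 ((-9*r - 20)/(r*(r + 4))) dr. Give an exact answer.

-9*log(2) - 4*log(3) + 4*log(5)

Factor the denominator: r**2 + 4*r = (r + 4)r.
Partial fractions: (-9*r - 20)/(r*(r + 4)) = -4/(r + 4) - 5/r.
An antiderivative is F(r) = -5*log(r) - 4*log(r + 4).
Then F(2) - F(1) = (-9*log(2) - 4*log(3)) - (-4*log(5)) = -9*log(2) - 4*log(3) + 4*log(5).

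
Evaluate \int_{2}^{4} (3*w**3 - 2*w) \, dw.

168

By the power rule, an antiderivative is F(w) = 3*w**4/4 - w**2.
Then F(4) - F(2) = (176) - (8) = 168.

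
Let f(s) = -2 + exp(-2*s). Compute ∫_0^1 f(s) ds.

An antiderivative is F(s) = -2*s - exp(-2*s)/2.
Then F(1) - F(0) = (-2 - exp(-2)/2) - (-1/2) = -3/2 - exp(-2)/2.

-3/2 - exp(-2)/2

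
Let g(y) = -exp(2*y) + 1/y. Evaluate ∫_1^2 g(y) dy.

-exp(4)/2 + log(2) + exp(2)/2

An antiderivative is F(y) = -exp(2*y)/2 + log(y).
Then F(2) - F(1) = (-exp(4)/2 + log(2)) - (-exp(2)/2) = -exp(4)/2 + log(2) + exp(2)/2.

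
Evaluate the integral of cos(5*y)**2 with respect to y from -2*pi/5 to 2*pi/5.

Use the identity cos^2(5*y) = (1 + cos(10*y))/2.
An antiderivative is F(y) = y/2 + sin(10*y)/20.
Then F(2*pi/5) - F(-2*pi/5) = (pi/5) - (-pi/5) = 2*pi/5.

2*pi/5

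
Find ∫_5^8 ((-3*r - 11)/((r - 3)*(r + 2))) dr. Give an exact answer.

Factor the denominator: r**2 - r - 6 = (r + 2)(r - 3).
Partial fractions: (-3*r - 11)/((r - 3)*(r + 2)) = 1/(r + 2) - 4/(r - 3).
An antiderivative is F(r) = -4*log(r - 3) + log(r + 2).
Then F(8) - F(5) = (-3*log(5) + log(2)) - (log(7/16)) = -3*log(5) - log(7) + 5*log(2).

-3*log(5) - log(7) + 5*log(2)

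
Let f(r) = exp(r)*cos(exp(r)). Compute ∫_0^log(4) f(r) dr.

Let u = exp(r), so du = exp(r) dr. When r = 0, u = 1; when r = log(4), u = 4.
The integral becomes ∫ cos(u) du from 1 to 4, with antiderivative sin(u).
Back in r: F(r) = sin(exp(r)).
Then F(log(4)) - F(0) = (sin(4)) - (sin(1)) = -sin(1) + sin(4).

-sin(1) + sin(4)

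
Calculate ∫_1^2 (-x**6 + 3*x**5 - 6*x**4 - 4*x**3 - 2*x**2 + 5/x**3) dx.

-34973/840

By the power rule, an antiderivative is F(x) = -x**7/7 + x**6/2 - 6*x**5/5 - x**4 - 2*x**3/3 - 5/(2*x**2).
Then F(2) - F(1) = (-39181/840) - (-526/105) = -34973/840.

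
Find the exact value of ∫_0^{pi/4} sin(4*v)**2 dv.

pi/8

Use the identity sin^2(4*v) = (1 - cos(8*v))/2.
An antiderivative is F(v) = v/2 - sin(8*v)/16.
Then F(pi/4) - F(0) = (pi/8) - (0) = pi/8.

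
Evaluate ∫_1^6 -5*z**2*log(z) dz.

Integrate by parts once (u = ln z, dv = -5*z**2 dz).
An antiderivative is F(z) = -5*z**3*(3*log(z) - 1)/9.
Then F(6) - F(1) = (-360*log(3) - 360*log(2) + 120) - (5/9) = -360*log(3) - 360*log(2) + 1075/9.

-360*log(3) - 360*log(2) + 1075/9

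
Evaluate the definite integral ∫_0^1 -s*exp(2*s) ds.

-exp(2)/4 - 1/4

Integrate by parts once (u = s, dv = -exp(2*s) ds).
An antiderivative is F(s) = (-2*s + 1)*exp(2*s)/4.
Then F(1) - F(0) = (-exp(2)/4) - (1/4) = -exp(2)/4 - 1/4.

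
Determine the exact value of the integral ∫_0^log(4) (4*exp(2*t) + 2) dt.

log(16) + 30

An antiderivative is F(t) = 2*exp(2*t) + 2*t.
Then F(log(4)) - F(0) = (4*log(2) + 32) - (2) = log(16) + 30.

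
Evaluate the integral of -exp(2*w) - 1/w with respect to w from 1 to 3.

An antiderivative is F(w) = -exp(2*w)/2 - log(w).
Then F(3) - F(1) = (-exp(6)/2 - log(3)) - (-exp(2)/2) = -exp(6)/2 - log(3) + exp(2)/2.

-exp(6)/2 - log(3) + exp(2)/2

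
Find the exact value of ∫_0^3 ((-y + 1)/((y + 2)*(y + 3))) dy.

-7*log(2) + 3*log(5)

Factor the denominator: y**2 + 5*y + 6 = (y + 3)(y + 2).
Partial fractions: (-y + 1)/((y + 2)*(y + 3)) = -4/(y + 3) + 3/(y + 2).
An antiderivative is F(y) = 3*log(y + 2) - 4*log(y + 3).
Then F(3) - F(0) = (-4*log(3) - 4*log(2) + 3*log(5)) - (log(8/81)) = -7*log(2) + 3*log(5).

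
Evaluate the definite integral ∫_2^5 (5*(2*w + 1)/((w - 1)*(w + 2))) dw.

Factor the denominator: w**2 + w - 2 = (w + 2)(w - 1).
Partial fractions: 5*(2*w + 1)/((w - 1)*(w + 2)) = 5/(w + 2) + 5/(w - 1).
An antiderivative is F(w) = 5*log(w - 1) + 5*log(w + 2).
Then F(5) - F(2) = (10*log(2) + 5*log(7)) - (10*log(2)) = 5*log(7).

5*log(7)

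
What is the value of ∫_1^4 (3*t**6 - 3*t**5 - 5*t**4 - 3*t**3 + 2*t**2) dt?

106443/28

By the power rule, an antiderivative is F(t) = 3*t**7/7 - t**6/2 - t**5 - 3*t**4/4 + 2*t**3/3.
Then F(4) - F(1) = (79808/21) - (-97/84) = 106443/28.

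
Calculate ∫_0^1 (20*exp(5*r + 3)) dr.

-4*(1 - exp(5))*exp(3)

Let u = 5*r + 3, so du = 5 dr. When r = 0, u = 3; when r = 1, u = 8.
The integral becomes 4·∫ exp(u) du from 3 to 8, with antiderivative 4*exp(u).
Back in r: F(r) = 4*exp(5*r + 3).
Then F(1) - F(0) = (4*exp(8)) - (4*exp(3)) = -4*(1 - exp(5))*exp(3).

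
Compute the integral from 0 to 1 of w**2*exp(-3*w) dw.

2/27 - 17*exp(-3)/27

Integrate by parts twice (u = w^2, dv = exp(-3*w) dw).
An antiderivative is F(w) = (-9*w**2 - 6*w - 2)*exp(-3*w)/27.
Then F(1) - F(0) = (-17*exp(-3)/27) - (-2/27) = 2/27 - 17*exp(-3)/27.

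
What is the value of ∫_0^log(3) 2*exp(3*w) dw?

Let u = exp(w), so du = exp(w) dw. When w = 0, u = 1; when w = log(3), u = 3.
The integral becomes 2·∫ u**2 du from 1 to 3, with antiderivative 2*u**3/3.
Back in w: F(w) = 2*exp(3*w)/3.
Then F(log(3)) - F(0) = (18) - (2/3) = 52/3.

52/3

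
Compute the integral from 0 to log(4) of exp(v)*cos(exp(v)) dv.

Let u = exp(v), so du = exp(v) dv. When v = 0, u = 1; when v = log(4), u = 4.
The integral becomes ∫ cos(u) du from 1 to 4, with antiderivative sin(u).
Back in v: F(v) = sin(exp(v)).
Then F(log(4)) - F(0) = (sin(4)) - (sin(1)) = -sin(1) + sin(4).

-sin(1) + sin(4)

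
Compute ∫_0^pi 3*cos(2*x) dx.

An antiderivative is F(x) = 3*sin(2*x)/2.
Then F(pi) - F(0) = (0) - (0) = 0.

0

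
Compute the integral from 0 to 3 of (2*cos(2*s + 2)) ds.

Let u = 2*s + 2, so du = 2 ds. When s = 0, u = 2; when s = 3, u = 8.
The integral becomes ∫ cos(u) du from 2 to 8, with antiderivative sin(u).
Back in s: F(s) = sin(2*s + 2).
Then F(3) - F(0) = (sin(8)) - (sin(2)) = -sin(2) + sin(8).

-sin(2) + sin(8)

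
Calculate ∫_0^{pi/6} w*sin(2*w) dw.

Integrate by parts once (u = w, dv = sin(2*w) dw).
An antiderivative is F(w) = -w*cos(2*w)/2 + sin(2*w)/4.
Then F(pi/6) - F(0) = (-pi/24 + sqrt(3)/8) - (0) = -pi/24 + sqrt(3)/8.

-pi/24 + sqrt(3)/8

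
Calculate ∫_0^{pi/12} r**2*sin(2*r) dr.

Integrate by parts twice (u = r^2, dv = sin(2*r) dr).
An antiderivative is F(r) = -r**2*cos(2*r)/2 + r*sin(2*r)/2 + cos(2*r)/4.
Then F(pi/12) - F(0) = (-sqrt(3)*pi**2/576 + pi/48 + sqrt(3)/8) - (1/4) = -1/4 - sqrt(3)*pi**2/576 + pi/48 + sqrt(3)/8.

-1/4 - sqrt(3)*pi**2/576 + pi/48 + sqrt(3)/8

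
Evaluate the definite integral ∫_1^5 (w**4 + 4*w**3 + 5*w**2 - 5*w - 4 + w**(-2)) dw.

20704/15

By the power rule, an antiderivative is F(w) = w**5/5 + w**4 + 5*w**3/3 - 5*w**2/2 - 4*w - 1/w.
Then F(5) - F(1) = (41269/30) - (-139/30) = 20704/15.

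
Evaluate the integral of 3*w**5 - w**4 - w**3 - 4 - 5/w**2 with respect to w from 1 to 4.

By the power rule, an antiderivative is F(w) = w**6/2 - w**5/5 - w**4/4 - 4*w + 5/w.
Then F(4) - F(1) = (35289/20) - (21/20) = 8817/5.

8817/5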